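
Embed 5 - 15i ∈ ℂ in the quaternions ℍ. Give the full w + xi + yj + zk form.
5 - 15i + 0j + 0k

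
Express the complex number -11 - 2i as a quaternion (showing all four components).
-11 - 2i + 0j + 0k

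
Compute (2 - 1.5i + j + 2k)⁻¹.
0.1778 + 0.1333i - 0.0889j - 0.1778k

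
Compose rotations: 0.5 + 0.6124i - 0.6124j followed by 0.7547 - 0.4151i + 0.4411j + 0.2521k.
0.9017 + 0.409i - 0.0872j + 0.1101k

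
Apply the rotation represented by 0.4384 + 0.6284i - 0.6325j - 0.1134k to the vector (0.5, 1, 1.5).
(-1.654, -0.874, 0.016)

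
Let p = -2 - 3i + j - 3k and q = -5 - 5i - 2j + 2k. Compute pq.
3 + 21i + 20j + 22k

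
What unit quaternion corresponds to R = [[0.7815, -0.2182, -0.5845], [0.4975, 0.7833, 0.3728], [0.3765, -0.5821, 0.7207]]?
0.9063 - 0.2634i - 0.2651j + 0.1974k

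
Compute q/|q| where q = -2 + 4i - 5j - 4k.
-0.2561 + 0.5121i - 0.6402j - 0.5121k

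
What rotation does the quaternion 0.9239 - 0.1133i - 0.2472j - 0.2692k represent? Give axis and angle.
axis = (-0.2961, -0.646, -0.7035), θ = π/4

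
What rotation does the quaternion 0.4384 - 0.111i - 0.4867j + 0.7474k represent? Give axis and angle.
axis = (-0.1235, -0.5415, 0.8316), θ = 128°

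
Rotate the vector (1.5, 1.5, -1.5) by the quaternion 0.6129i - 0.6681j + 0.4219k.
(-2.377, -0.544, 0.896)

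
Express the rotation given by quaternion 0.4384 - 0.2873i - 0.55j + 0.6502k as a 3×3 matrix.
[[-0.4505, -0.2541, -0.8558], [0.8861, -0.0106, -0.4633], [0.1086, -0.9671, 0.2299]]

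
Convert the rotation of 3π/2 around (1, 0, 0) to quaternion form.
-0.7071 + 0.7071i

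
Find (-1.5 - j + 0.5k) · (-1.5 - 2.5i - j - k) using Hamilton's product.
1.75 + 5.25i + 1.75j - 1.75k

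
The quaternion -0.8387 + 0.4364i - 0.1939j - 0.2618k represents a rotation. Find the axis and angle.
axis = (0.8013, -0.356, -0.4807), θ = 294°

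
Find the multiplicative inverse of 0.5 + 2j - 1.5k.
0.0769 - 0.3077j + 0.2308k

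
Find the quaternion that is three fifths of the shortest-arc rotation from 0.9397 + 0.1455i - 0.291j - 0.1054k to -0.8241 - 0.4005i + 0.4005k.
0.898 + 0.3074i - 0.1207j - 0.2907k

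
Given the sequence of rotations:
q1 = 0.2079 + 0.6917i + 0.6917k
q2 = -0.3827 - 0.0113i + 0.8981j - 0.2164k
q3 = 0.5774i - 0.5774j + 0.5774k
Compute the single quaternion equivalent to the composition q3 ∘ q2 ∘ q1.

q2 · q1 = 0.0779 + 0.3542i + 0.0448j - 0.9309k
q3 · q2 · q1 = 0.3589 + 0.5566i + 0.697j + 0.2754k
0.3589 + 0.5566i + 0.697j + 0.2754k


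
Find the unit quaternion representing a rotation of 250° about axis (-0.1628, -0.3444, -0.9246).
-0.5736 - 0.1334i - 0.2821j - 0.7574k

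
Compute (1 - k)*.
1 + k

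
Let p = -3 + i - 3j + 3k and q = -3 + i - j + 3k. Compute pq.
-4 - 12i + 12j - 16k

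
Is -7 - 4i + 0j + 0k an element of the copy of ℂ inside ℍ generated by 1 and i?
Yes. The quaternion -7 - 4i has j- and k-coefficients y = z = 0, so it lies in the complex subalgebra spanned by 1 and i.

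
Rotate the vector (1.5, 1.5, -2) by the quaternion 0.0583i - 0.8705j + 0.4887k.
(-1.756, 2.323, -0.146)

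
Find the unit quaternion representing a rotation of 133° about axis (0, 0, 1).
0.3987 + 0.9171k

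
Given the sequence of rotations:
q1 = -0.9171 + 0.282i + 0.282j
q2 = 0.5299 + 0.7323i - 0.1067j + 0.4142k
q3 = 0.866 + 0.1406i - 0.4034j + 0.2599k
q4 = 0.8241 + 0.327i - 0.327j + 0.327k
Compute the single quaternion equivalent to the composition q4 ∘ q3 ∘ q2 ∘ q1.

q2 · q1 = -0.6624 - 0.639i + 0.3641j - 0.1433k
q3 · q2 · q1 = -0.2997 - 0.6833i + 0.4366j - 0.5028k
q4 · q3 · q2 · q1 = 0.2836 - 0.6395i + 0.3988j - 0.593k
0.2836 - 0.6395i + 0.3988j - 0.593k


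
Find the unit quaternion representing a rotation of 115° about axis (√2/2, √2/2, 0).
0.5373 + 0.5964i + 0.5964j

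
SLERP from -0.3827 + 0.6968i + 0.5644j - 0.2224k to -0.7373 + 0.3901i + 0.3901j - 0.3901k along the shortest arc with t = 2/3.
-0.638 + 0.5095i + 0.4634j - 0.3445k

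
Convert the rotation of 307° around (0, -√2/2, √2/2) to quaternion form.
-0.8949 - 0.3155j + 0.3155k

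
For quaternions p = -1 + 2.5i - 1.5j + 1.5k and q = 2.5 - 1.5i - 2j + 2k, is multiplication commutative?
No: pq = -4.75 + 7.75i - 9j - 5.5k ≠ -4.75 + 7.75i + 5.5j + 9k = qp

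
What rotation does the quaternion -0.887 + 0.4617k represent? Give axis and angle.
axis = (0, 0, 1), θ = 305°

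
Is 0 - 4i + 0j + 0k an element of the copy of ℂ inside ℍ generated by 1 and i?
Yes. The quaternion -4i has j- and k-coefficients y = z = 0, so it lies in the complex subalgebra spanned by 1 and i.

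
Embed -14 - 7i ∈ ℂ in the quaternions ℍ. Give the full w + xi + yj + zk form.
-14 - 7i + 0j + 0k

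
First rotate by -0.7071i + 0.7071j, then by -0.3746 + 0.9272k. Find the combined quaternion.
-0.3907i - 0.9205j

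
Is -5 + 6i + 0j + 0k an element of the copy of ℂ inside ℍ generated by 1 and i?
Yes. The quaternion -5 + 6i has j- and k-coefficients y = z = 0, so it lies in the complex subalgebra spanned by 1 and i.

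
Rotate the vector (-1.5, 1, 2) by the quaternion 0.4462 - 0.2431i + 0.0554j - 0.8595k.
(2.4, 0.839, 0.886)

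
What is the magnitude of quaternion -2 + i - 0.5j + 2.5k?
3.391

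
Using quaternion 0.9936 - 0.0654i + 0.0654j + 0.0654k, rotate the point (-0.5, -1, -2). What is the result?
(-0.596, -1.321, -1.775)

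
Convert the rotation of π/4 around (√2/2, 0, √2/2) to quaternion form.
0.9239 + 0.2706i + 0.2706k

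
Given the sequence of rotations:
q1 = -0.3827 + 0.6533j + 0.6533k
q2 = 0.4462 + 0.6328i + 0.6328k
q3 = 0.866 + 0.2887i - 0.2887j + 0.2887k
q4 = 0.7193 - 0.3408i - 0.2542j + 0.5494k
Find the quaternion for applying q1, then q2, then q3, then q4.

q2 · q1 = -0.5842 - 0.6556i - 0.1219j + 0.4627k
q3 · q2 · q1 = -0.4854 - 0.8348i - 0.2598j + 0.0076k
q4 · q3 · q2 · q1 = -0.7039 - 0.2942i - 0.5195j - 0.3849k
-0.7039 - 0.2942i - 0.5195j - 0.3849k


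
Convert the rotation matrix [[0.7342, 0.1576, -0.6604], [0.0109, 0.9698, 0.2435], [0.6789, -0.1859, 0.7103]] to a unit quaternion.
0.9239 - 0.1162i - 0.3624j - 0.0397k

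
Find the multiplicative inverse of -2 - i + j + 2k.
-0.2 + 0.1i - 0.1j - 0.2k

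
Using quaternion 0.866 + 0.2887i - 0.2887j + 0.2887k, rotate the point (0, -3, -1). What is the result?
(2.334, -1.333, -1.667)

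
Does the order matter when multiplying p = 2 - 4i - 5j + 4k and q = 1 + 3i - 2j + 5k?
Yes: pq = -16 - 15i + 23j + 37k ≠ -16 + 19i - 41j - 9k = qp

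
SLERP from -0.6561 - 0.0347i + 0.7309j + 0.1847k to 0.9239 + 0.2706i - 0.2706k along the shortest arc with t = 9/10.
-0.9253 - 0.2532i + 0.0824j + 0.2702k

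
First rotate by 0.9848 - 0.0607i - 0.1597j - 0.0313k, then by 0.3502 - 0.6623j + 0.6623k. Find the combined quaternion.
0.2598 + 0.1052i - 0.7484j + 0.6011k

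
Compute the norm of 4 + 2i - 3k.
√29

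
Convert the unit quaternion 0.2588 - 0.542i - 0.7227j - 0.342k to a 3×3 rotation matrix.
[[-0.2785, 0.9604, -0.0033], [0.6064, 0.1785, 0.7749], [0.7448, 0.2138, -0.6321]]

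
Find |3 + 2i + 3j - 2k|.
√26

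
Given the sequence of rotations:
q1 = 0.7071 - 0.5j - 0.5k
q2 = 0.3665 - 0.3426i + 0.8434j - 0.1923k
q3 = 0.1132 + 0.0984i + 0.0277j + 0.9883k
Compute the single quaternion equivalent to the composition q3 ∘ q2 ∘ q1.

q2 · q1 = 0.5847 - 0.7601i + 0.2418j - 0.1479k
q3 · q2 · q1 = 0.2805 - 0.2716i - 0.6931j + 0.606k
0.2805 - 0.2716i - 0.6931j + 0.606k


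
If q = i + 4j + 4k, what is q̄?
-i - 4j - 4k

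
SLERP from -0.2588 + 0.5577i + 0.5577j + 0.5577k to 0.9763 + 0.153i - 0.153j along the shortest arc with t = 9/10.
-0.9695 - 0.0708i + 0.222j + 0.0756k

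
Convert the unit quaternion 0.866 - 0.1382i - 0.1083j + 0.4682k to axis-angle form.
axis = (-0.2764, -0.2166, 0.9363), θ = π/3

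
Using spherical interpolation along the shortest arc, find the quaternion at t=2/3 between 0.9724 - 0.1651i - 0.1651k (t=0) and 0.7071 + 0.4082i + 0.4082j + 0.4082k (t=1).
0.8944 + 0.2352i + 0.2991j + 0.2352k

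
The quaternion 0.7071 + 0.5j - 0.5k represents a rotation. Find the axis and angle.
axis = (0, √2/2, -√2/2), θ = π/2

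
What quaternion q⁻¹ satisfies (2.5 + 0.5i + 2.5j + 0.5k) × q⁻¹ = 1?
0.1923 - 0.0385i - 0.1923j - 0.0385k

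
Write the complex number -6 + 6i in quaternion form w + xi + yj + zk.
-6 + 6i + 0j + 0k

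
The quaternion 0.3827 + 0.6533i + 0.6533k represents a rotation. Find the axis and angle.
axis = (√2/2, 0, √2/2), θ = 3π/4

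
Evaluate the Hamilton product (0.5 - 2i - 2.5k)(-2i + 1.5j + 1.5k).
-0.25 + 2.75i + 8.75j - 2.25k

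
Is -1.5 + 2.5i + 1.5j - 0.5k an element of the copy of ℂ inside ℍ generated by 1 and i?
No. The quaternion -1.5 + 2.5i + 1.5j - 0.5k has j-coefficient y = 1.5 and k-coefficient z = -0.5, not both zero, so it does not lie in the complex subalgebra spanned by 1 and i.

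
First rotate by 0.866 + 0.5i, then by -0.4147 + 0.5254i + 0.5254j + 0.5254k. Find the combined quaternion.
-0.6218 + 0.2476i + 0.7177j + 0.1923k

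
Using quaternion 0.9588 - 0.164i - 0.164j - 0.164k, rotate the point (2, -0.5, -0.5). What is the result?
(1.731, -1.152, 0.421)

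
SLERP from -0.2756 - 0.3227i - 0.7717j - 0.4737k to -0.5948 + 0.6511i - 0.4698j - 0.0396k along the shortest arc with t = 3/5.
-0.5626 + 0.303i - 0.7219j - 0.2656k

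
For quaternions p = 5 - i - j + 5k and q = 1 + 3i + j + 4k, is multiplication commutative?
No: pq = -11 + 5i + 23j + 27k ≠ -11 + 23i - 15j + 23k = qp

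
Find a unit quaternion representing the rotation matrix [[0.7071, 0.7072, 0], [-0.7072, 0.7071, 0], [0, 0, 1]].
0.9239 - 0.3827k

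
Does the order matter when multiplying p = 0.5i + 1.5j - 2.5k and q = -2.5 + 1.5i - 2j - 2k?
Yes: pq = -2.75 - 9.25i - 6.5j + 3k ≠ -2.75 + 6.75i - j + 9.5k = qp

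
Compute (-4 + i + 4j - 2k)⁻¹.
-0.1081 - 0.027i - 0.1081j + 0.0541k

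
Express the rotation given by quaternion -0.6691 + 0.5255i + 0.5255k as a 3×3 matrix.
[[0.4477, 0.7032, 0.5523], [-0.7032, -0.1046, 0.7032], [0.5523, -0.7032, 0.4477]]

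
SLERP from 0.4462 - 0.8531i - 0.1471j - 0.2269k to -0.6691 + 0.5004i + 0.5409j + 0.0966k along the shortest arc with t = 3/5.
0.605 - 0.671i - 0.3992j - 0.1557k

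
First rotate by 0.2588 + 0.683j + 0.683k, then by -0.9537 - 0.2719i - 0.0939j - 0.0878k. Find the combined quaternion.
-0.1227 - 0.0745i - 0.49j - 0.8598k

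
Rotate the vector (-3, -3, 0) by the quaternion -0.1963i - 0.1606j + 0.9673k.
(2.58, 2.656, 2.071)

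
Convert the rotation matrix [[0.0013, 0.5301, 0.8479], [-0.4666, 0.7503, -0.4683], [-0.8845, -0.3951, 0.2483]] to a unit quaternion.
0.7071 + 0.0259i + 0.6125j - 0.3524k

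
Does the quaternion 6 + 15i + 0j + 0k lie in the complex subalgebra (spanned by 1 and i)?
Yes. The quaternion 6 + 15i has j- and k-coefficients y = z = 0, so it lies in the complex subalgebra spanned by 1 and i.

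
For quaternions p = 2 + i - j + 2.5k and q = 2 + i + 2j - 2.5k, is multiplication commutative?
No: pq = 11.25 + 1.5i + 7j + 3k ≠ 11.25 + 6.5i - 3j - 3k = qp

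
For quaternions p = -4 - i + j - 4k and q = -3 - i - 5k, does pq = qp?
No: pq = -9 + 2i - 4j + 33k ≠ -9 + 12i - 2j + 31k = qp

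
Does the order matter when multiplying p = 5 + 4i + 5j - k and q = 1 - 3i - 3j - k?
Yes: pq = 31 - 19i - 3j - 3k ≠ 31 - 3i - 17j - 9k = qp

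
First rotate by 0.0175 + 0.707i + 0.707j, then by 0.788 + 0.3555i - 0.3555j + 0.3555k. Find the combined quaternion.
0.0138 + 0.312i + 0.8022j + 0.5089k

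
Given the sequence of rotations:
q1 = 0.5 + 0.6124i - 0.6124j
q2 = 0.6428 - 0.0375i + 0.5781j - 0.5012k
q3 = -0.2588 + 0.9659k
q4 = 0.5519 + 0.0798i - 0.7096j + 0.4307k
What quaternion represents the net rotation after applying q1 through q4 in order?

q2 · q1 = 0.6984 + 0.068i - 0.4115j - 0.5817k
q3 · q2 · q1 = 0.3811 + 0.3799i + 0.1722j + 0.8251k
q4 · q3 · q2 · q1 = -0.0532 - 0.4196i - 0.0776j + 0.9028k
-0.0532 - 0.4196i - 0.0776j + 0.9028k


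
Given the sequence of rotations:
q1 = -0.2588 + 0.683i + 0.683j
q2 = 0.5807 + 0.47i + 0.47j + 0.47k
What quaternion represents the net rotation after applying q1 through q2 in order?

q2 · q1 = -0.7923 - 0.046i + 0.596j - 0.1216k
-0.7923 - 0.046i + 0.596j - 0.1216k


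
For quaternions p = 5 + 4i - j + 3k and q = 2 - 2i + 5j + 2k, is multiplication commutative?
No: pq = 17 - 19i + 9j + 34k ≠ 17 + 15i + 37j - 2k = qp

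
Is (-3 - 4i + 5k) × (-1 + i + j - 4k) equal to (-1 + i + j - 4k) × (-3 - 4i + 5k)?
No: pq = 27 - 4i - 14j + 3k ≠ 27 + 6i + 8j + 11k = qp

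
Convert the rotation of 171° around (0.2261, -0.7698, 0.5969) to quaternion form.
0.0785 + 0.2254i - 0.7674j + 0.5951k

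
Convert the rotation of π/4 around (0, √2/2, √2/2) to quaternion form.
0.9239 + 0.2706j + 0.2706k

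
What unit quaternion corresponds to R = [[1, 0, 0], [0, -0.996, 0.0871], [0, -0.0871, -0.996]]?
-0.0436 + 0.999i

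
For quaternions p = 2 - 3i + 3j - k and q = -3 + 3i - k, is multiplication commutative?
No: pq = 2 + 12i - 15j - 8k ≠ 2 + 18i - 3j + 10k = qp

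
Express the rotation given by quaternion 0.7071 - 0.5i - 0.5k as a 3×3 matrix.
[[0.5, 0.7071, 0.5], [-0.7071, 0, 0.7071], [0.5, -0.7071, 0.5]]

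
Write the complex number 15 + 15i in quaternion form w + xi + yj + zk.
15 + 15i + 0j + 0k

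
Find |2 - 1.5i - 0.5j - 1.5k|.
2.958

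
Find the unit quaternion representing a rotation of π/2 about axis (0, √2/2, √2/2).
0.7071 + 0.5j + 0.5k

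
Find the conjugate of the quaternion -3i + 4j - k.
3i - 4j + k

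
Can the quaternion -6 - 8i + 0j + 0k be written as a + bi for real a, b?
Yes. The quaternion -6 - 8i has j- and k-coefficients y = z = 0, so it lies in the complex subalgebra spanned by 1 and i.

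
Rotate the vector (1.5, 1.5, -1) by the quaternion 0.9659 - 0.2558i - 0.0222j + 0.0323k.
(1.478, 0.918, -1.572)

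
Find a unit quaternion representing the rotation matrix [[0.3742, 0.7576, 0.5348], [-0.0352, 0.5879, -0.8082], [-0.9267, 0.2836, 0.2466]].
0.7431 + 0.3673i + 0.4917j - 0.2667k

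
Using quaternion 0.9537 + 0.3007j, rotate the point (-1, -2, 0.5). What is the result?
(-0.532, -2, 0.983)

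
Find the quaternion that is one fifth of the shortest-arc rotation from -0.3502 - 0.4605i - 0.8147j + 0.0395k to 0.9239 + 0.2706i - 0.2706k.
-0.5283 - 0.464i - 0.7039j + 0.1002k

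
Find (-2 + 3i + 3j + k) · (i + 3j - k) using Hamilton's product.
-11 - 8i - 2j + 8k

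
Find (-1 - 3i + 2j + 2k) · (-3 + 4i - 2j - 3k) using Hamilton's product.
25 + 3i - 5j - 5k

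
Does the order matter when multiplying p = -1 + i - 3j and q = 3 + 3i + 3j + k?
Yes: pq = 3 - 3i - 13j + 11k ≠ 3 + 3i - 11j - 13k = qp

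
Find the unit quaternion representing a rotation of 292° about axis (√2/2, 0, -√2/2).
-0.829 + 0.3954i - 0.3954k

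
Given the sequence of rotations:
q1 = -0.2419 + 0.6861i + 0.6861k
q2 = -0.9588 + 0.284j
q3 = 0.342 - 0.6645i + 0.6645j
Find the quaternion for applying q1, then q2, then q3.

q2 · q1 = 0.2319 - 0.463i - 0.0687j - 0.8527k
q3 · q2 · q1 = -0.1827 - 0.8791i - 0.436j + 0.0617k
-0.1827 - 0.8791i - 0.436j + 0.0617k


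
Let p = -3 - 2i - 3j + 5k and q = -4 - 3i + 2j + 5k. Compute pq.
-13 - 8i + j - 48k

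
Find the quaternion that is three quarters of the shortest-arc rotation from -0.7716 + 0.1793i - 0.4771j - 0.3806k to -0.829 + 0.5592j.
-0.9386 + 0.0566i + 0.3183j - 0.1201k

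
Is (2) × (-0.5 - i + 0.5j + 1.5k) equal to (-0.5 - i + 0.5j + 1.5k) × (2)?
Yes: pq = qp = -1 - 2i + j + 3k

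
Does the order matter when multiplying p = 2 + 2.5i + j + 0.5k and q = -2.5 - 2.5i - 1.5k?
Yes: pq = 2 - 12.75i - 1.75k ≠ 2 - 9.75i - 5j - 6.75k = qp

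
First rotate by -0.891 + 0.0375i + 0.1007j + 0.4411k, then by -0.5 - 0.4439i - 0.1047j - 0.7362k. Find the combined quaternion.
0.7974 + 0.4047i + 0.2111j + 0.3946k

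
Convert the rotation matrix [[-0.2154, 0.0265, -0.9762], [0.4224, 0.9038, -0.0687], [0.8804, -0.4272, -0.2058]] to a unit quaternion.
0.6088 - 0.1472i - 0.7624j + 0.1626k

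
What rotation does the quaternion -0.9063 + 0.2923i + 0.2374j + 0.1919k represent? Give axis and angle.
axis = (0.6916, 0.5617, 0.4541), θ = 310°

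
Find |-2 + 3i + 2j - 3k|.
√26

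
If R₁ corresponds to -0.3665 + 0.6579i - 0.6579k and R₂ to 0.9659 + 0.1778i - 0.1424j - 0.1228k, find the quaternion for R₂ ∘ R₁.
-0.5518 + 0.664i + 0.0884j - 0.4968k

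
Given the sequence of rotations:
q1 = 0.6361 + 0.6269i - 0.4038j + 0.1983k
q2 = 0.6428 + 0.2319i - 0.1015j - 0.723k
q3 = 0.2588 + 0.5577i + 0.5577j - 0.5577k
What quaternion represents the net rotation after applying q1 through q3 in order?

q2 · q1 = 0.3659 + 0.2384i - 0.8234j - 0.3624k
q3 · q2 · q1 = 0.2188 - 0.3956i + 0.0601j - 0.89k
0.2188 - 0.3956i + 0.0601j - 0.89k


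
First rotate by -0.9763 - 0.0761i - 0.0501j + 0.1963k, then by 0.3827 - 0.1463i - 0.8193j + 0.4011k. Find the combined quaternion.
-0.5045 - 0.027i + 0.7789j - 0.3715k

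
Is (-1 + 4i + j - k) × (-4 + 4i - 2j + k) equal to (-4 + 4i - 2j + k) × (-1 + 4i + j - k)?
No: pq = -9 - 21i - 10j - 9k ≠ -9 - 19i + 6j + 15k = qp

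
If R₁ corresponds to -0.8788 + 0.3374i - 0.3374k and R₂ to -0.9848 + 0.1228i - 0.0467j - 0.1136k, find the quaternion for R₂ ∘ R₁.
0.7857 - 0.4244i + 0.0441j + 0.4479k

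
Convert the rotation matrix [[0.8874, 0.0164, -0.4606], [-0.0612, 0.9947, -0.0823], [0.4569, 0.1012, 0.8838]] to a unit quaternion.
0.9703 + 0.0473i - 0.2364j - 0.02k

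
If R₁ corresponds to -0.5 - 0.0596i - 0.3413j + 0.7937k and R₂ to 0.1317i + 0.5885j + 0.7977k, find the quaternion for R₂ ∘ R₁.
-0.4244 + 0.6735i - 0.4463j - 0.4087k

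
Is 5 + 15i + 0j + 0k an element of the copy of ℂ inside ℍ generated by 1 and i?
Yes. The quaternion 5 + 15i has j- and k-coefficients y = z = 0, so it lies in the complex subalgebra spanned by 1 and i.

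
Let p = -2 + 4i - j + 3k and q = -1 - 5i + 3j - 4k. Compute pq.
37 + i - 4j + 12k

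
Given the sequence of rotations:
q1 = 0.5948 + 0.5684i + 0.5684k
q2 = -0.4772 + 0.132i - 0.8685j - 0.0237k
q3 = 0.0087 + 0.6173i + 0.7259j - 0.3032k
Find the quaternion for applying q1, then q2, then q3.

q2 · q1 = -0.3454 - 0.6864i - 0.6051j + 0.2083k
q3 · q2 · q1 = 0.9231 - 0.2514i - 0.1765j + 0.2313k
0.9231 - 0.2514i - 0.1765j + 0.2313k


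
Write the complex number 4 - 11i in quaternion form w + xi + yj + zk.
4 - 11i + 0j + 0k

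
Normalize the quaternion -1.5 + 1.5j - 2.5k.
-0.4575 + 0.4575j - 0.7625k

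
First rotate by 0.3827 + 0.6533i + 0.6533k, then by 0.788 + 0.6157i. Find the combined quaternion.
-0.1007 + 0.7504i - 0.4022j + 0.5148k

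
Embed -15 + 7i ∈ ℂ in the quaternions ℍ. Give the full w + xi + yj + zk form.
-15 + 7i + 0j + 0k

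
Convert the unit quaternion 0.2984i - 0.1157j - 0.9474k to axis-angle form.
axis = (0.2984, -0.1157, -0.9474), θ = π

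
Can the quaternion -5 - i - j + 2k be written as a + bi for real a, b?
No. The quaternion -5 - i - j + 2k has j-coefficient y = -1 and k-coefficient z = 2, not both zero, so it does not lie in the complex subalgebra spanned by 1 and i.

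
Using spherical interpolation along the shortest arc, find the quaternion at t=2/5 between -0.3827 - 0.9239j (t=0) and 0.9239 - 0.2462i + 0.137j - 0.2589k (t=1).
-0.6984 + 0.1165i - 0.6955j + 0.1225k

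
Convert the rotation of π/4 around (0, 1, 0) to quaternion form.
0.9239 + 0.3827j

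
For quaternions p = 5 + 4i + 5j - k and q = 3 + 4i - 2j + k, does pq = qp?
No: pq = 10 + 35i - 3j - 26k ≠ 10 + 29i + 13j + 30k = qp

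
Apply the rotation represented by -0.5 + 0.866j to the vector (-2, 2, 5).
(-3.33, 2, -4.232)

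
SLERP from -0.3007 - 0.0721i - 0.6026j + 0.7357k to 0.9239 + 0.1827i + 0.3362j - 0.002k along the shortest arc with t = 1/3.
-0.589 - 0.1259i - 0.5809j + 0.5475k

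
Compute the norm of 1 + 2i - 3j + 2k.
√18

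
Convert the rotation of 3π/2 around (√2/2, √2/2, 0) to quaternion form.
-0.7071 + 0.5i + 0.5j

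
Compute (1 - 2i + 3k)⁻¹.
0.0714 + 0.1429i - 0.2143k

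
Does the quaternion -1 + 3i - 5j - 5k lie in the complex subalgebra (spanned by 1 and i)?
No. The quaternion -1 + 3i - 5j - 5k has j-coefficient y = -5 and k-coefficient z = -5, not both zero, so it does not lie in the complex subalgebra spanned by 1 and i.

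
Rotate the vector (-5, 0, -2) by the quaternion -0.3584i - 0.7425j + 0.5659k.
(4.527, -0.98, 2.747)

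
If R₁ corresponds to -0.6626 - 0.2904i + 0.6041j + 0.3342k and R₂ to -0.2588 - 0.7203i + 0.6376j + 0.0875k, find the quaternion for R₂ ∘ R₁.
-0.4521 + 0.7127i - 0.3635j - 0.3944k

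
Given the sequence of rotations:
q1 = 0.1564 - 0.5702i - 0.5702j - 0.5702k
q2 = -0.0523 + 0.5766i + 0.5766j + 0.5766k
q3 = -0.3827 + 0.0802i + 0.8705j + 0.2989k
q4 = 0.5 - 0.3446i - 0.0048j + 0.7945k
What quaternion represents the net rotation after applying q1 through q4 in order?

q2 · q1 = 0.9782 + 0.12i + 0.12j + 0.12k
q3 · q2 · q1 = -0.5243 + 0.1011i + 0.8318j + 0.1516k
q4 · q3 · q2 · q1 = -0.3438 - 0.4304i + 0.551j - 0.6269k
-0.3438 - 0.4304i + 0.551j - 0.6269k


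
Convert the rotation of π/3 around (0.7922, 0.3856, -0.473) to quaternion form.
0.866 + 0.3961i + 0.1928j - 0.2365k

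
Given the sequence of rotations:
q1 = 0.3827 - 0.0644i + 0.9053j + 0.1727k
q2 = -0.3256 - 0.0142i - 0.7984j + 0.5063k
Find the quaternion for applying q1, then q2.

q2 · q1 = 0.5098 - 0.5807i - 0.6305j + 0.0733k
0.5098 - 0.5807i - 0.6305j + 0.0733k


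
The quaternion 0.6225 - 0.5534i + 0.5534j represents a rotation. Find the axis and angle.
axis = (-√2/2, √2/2, 0), θ = 103°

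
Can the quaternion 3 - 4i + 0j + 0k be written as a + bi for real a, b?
Yes. The quaternion 3 - 4i has j- and k-coefficients y = z = 0, so it lies in the complex subalgebra spanned by 1 and i.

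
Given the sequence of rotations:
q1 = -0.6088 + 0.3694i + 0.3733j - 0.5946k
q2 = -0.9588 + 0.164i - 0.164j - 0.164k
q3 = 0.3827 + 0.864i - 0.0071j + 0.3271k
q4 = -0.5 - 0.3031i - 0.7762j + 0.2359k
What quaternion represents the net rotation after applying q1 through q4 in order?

q2 · q1 = 0.4868 - 0.2953i - 0.2211j + 0.7917k
q3 · q2 · q1 = 0.1809 + 0.3743i - 0.8687j + 0.2691k
q4 · q3 · q2 · q1 = -0.7148 - 0.2459i + 0.4638j + 0.462k
-0.7148 - 0.2459i + 0.4638j + 0.462k


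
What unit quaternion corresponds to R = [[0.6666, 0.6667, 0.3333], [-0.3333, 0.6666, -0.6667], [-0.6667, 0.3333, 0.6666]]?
0.866 + 0.2887i + 0.2887j - 0.2887k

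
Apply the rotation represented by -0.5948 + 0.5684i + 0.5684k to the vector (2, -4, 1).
(-1.351, 0.493, 4.351)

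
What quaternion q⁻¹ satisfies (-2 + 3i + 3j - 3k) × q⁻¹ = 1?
-0.0645 - 0.0968i - 0.0968j + 0.0968k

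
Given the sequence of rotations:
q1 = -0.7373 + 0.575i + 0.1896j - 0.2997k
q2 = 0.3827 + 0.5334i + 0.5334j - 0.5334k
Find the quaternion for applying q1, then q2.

q2 · q1 = -0.8499 - 0.232i - 0.4676j + 0.073k
-0.8499 - 0.232i - 0.4676j + 0.073k


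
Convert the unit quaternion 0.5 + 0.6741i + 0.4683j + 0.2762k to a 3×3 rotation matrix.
[[0.4088, 0.3552, 0.8407], [0.9076, -0.0614, -0.4154], [-0.0959, 0.9328, -0.3474]]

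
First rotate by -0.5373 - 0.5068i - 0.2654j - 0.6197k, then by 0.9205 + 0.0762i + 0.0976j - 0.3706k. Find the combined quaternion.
-0.6597 - 0.6663i - 0.0617j - 0.3421k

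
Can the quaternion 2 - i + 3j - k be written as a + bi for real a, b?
No. The quaternion 2 - i + 3j - k has j-coefficient y = 3 and k-coefficient z = -1, not both zero, so it does not lie in the complex subalgebra spanned by 1 and i.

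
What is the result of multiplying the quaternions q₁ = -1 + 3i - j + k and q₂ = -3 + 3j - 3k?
9 - 9i + 9j + 9k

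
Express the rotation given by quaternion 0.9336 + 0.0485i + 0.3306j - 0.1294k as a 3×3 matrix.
[[0.7479, 0.2737, 0.6047], [-0.2095, 0.9618, -0.1761], [-0.6298, 0.005, 0.7767]]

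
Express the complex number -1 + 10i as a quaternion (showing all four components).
-1 + 10i + 0j + 0k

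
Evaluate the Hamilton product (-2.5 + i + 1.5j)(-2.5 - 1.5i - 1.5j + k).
10 + 2.75i - j - 1.75k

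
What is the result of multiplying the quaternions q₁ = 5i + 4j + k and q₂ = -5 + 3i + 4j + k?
-32 - 25i - 22j + 3k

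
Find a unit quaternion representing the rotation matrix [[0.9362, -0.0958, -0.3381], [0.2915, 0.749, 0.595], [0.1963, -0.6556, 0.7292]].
0.9239 - 0.3384i - 0.1446j + 0.1048k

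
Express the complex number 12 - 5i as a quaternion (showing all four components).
12 - 5i + 0j + 0k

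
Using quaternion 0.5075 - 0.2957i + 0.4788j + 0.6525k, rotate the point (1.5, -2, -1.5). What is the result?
(1.276, -0.766, -2.507)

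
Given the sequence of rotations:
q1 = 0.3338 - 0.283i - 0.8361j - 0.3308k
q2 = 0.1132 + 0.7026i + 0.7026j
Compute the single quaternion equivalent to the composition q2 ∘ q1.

q2 · q1 = 0.8241 - 0.0299i + 0.3723j - 0.4261k
0.8241 - 0.0299i + 0.3723j - 0.4261k


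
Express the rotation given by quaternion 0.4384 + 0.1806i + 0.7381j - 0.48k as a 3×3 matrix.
[[-0.5504, 0.6875, 0.4738], [-0.1543, 0.474, -0.8669], [-0.8205, -0.5502, -0.1548]]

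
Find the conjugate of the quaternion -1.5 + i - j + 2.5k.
-1.5 - i + j - 2.5k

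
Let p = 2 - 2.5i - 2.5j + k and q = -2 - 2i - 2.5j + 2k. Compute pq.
-17.25 - 1.5i + 3j + 3.25k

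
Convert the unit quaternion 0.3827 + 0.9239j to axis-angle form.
axis = (0, 1, 0), θ = 3π/4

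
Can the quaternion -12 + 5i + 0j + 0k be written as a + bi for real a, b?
Yes. The quaternion -12 + 5i has j- and k-coefficients y = z = 0, so it lies in the complex subalgebra spanned by 1 and i.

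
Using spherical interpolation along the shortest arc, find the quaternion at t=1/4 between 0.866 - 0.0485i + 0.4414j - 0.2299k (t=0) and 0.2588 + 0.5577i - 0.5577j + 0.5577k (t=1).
0.6711 - 0.2359i + 0.5811j - 0.3953k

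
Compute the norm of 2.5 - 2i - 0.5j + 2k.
3.808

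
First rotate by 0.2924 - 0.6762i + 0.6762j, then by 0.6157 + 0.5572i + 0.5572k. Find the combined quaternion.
0.5568 - 0.6302i + 0.0396j + 0.5397k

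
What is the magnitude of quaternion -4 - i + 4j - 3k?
√42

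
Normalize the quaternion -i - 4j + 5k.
-0.1543i - 0.6172j + 0.7715k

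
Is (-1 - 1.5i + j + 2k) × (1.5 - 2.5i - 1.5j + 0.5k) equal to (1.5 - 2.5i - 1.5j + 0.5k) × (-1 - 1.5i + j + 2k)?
No: pq = -4.75 + 3.75i - 1.25j + 7.25k ≠ -4.75 - 3.25i + 7.25j - 2.25k = qp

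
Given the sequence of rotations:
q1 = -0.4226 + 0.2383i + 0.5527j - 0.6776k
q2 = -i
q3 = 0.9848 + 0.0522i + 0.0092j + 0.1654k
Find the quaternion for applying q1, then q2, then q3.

q2 · q1 = 0.2383 + 0.4226i - 0.6776j - 0.5527k
q3 · q2 · q1 = 0.3103 + 0.5356i - 0.5664j - 0.5441k
0.3103 + 0.5356i - 0.5664j - 0.5441k


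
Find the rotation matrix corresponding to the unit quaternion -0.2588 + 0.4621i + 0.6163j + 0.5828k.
[[-0.439, 0.8712, 0.2196], [0.2679, -0.1064, 0.9575], [0.8576, 0.4792, -0.1867]]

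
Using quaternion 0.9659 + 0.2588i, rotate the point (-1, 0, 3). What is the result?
(-1, -1.5, 2.598)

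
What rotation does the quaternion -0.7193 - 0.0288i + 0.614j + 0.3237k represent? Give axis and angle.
axis = (-0.0415, 0.8838, 0.466), θ = 272°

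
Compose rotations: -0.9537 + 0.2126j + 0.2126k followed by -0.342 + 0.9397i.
0.3262 - 0.8962i - 0.2725j + 0.1271k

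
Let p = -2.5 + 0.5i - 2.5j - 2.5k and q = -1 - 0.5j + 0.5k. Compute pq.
2.5 - 3i + 3.5j + k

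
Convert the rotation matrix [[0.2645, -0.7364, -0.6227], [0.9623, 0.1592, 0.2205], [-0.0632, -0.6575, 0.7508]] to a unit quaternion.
0.7373 - 0.2977i - 0.1897j + 0.576k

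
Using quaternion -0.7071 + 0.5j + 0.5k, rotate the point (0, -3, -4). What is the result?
(0.707, -3.5, -3.5)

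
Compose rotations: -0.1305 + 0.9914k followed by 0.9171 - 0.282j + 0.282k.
-0.3993 - 0.2796i + 0.0368j + 0.8724k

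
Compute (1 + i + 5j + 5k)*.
1 - i - 5j - 5k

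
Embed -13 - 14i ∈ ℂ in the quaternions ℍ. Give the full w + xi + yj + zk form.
-13 - 14i + 0j + 0k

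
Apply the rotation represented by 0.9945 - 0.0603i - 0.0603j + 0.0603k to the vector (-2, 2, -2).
(-1.942, 1.491, -2.451)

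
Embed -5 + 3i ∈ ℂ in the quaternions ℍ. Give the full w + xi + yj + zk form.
-5 + 3i + 0j + 0k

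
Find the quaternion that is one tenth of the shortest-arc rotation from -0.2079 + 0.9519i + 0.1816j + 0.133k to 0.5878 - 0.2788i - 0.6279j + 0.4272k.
-0.2679 + 0.9282i + 0.2481j + 0.072k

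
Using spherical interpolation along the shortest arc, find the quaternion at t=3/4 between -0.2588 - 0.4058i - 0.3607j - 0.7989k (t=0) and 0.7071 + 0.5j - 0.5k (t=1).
0.5492 - 0.152i + 0.3218j - 0.7561k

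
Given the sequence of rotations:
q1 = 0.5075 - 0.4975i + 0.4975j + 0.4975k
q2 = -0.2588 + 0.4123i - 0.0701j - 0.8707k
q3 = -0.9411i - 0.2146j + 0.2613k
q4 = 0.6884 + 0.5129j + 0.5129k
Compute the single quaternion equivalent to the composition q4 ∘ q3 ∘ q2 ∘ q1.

q2 · q1 = 0.5418 + 0.7363i + 0.0637j - 0.4004k
q3 · q2 · q1 = 0.8112 - 0.4406i - 0.3007j + 0.2396k
q4 · q3 · q2 · q1 = 0.5898 - 0.0262i - 0.0169j + 0.807k
0.5898 - 0.0262i - 0.0169j + 0.807k


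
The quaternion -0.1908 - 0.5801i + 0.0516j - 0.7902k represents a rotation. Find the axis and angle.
axis = (-0.591, 0.0526, -0.805), θ = 202°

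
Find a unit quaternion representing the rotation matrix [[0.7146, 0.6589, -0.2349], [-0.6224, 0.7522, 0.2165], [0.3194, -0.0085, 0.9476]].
0.9239 - 0.0609i - 0.15j - 0.3467k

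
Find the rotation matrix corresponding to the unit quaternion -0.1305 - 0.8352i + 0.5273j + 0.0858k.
[[0.4292, -0.8584, -0.2809], [-0.9032, -0.4098, -0.1275], [-0.0057, 0.3085, -0.9512]]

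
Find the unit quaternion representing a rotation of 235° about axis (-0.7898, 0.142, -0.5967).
-0.4617 - 0.7006i + 0.126j - 0.5293k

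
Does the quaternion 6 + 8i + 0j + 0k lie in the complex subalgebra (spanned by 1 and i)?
Yes. The quaternion 6 + 8i has j- and k-coefficients y = z = 0, so it lies in the complex subalgebra spanned by 1 and i.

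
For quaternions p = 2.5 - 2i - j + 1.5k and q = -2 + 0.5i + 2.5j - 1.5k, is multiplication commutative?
No: pq = 0.75 + 3i + 6j - 11.25k ≠ 0.75 + 7.5i + 10.5j - 2.25k = qp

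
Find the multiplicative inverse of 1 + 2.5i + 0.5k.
0.1333 - 0.3333i - 0.0667k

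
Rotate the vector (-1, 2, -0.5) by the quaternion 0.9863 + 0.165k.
(-1.597, 1.566, -0.5)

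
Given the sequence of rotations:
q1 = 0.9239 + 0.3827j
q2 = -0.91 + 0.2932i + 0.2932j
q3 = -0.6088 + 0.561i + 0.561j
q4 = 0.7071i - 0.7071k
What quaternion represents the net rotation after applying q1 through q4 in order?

q2 · q1 = -0.953 + 0.2709i - 0.0774j + 0.1122k
q3 · q2 · q1 = 0.4716 - 0.6366i - 0.5505j - 0.2637k
q4 · q3 · q2 · q1 = 0.2637 - 0.0558i + 0.6366j - 0.7227k
0.2637 - 0.0558i + 0.6366j - 0.7227k


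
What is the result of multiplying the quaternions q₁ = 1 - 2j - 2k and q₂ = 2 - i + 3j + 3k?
14 - i + j - 3k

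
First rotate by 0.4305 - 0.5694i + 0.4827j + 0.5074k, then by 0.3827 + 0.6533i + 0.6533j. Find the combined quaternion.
0.2214 + 0.3948i + 0.1345j + 0.8815k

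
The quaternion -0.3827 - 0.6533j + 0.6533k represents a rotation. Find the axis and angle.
axis = (0, -√2/2, √2/2), θ = 5π/4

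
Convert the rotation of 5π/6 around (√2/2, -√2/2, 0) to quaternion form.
0.2588 + 0.683i - 0.683j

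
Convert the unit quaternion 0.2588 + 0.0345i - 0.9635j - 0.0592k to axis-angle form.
axis = (0.0357, -0.9975, -0.0613), θ = 5π/6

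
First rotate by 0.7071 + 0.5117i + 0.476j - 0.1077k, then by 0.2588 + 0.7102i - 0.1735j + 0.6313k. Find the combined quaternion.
-0.0298 + 0.3528i + 0.4j + 0.8454k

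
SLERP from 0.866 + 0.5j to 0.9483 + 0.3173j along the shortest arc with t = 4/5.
0.9348 + 0.3551j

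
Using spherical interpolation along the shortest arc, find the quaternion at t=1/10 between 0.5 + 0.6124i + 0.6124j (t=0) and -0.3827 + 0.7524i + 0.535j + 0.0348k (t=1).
0.4189 + 0.6546i + 0.6294j + 0.004k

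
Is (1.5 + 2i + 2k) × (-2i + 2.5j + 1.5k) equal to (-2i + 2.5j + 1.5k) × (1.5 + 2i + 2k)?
No: pq = 1 - 8i - 3.25j + 7.25k ≠ 1 + 2i + 10.75j - 2.75k = qp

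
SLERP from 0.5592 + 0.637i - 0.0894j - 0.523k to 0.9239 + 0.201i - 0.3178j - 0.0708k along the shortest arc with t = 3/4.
0.8796 + 0.3334i - 0.2742j - 0.1997k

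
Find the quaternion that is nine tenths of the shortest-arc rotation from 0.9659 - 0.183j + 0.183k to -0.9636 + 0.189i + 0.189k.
0.9732 - 0.1713i - 0.019j - 0.1523k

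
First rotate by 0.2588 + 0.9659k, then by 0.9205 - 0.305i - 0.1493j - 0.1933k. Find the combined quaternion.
0.4249 - 0.2231i + 0.256j + 0.8391k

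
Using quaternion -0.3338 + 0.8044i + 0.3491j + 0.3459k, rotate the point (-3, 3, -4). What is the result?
(-0.467, -5.706, -1.104)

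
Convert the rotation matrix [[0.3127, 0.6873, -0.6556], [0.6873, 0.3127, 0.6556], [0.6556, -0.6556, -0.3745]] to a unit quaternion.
0.5592 - 0.5862i - 0.5862j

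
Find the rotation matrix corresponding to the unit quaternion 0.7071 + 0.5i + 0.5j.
[[0.5, 0.5, 0.7071], [0.5, 0.5, -0.7071], [-0.7071, 0.7071, 0]]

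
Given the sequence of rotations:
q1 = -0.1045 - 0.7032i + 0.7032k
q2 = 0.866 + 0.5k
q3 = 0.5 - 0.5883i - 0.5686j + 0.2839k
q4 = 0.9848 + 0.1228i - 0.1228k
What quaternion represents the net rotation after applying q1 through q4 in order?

q2 · q1 = -0.4421 - 0.609i - 0.3516j + 0.5567k
q3 · q2 · q1 = -0.9373 - 0.2611i + 0.2302j + 0.0134k
q4 · q3 · q2 · q1 = -0.8893 - 0.344i + 0.2571j + 0.1566k
-0.8893 - 0.344i + 0.2571j + 0.1566k


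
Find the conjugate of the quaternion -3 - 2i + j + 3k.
-3 + 2i - j - 3k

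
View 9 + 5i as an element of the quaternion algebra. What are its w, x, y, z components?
9 + 5i + 0j + 0k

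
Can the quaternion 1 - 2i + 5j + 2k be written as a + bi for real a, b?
No. The quaternion 1 - 2i + 5j + 2k has j-coefficient y = 5 and k-coefficient z = 2, not both zero, so it does not lie in the complex subalgebra spanned by 1 and i.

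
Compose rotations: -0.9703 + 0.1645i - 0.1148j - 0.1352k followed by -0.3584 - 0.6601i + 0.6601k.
0.5456 + 0.6573i + 0.0605j - 0.5163k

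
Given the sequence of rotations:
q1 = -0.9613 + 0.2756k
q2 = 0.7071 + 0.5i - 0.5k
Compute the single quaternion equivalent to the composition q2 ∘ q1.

q2 · q1 = -0.5419 - 0.4807i - 0.1378j + 0.6755k
-0.5419 - 0.4807i - 0.1378j + 0.6755k


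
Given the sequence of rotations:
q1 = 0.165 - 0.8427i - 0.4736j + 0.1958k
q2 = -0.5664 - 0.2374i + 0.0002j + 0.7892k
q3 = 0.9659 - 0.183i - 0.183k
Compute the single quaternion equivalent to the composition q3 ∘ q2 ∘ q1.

q2 · q1 = -0.4479 + 0.8119i - 0.3503j + 0.1319k
q3 · q2 · q1 = -0.2599 + 0.8021i - 0.4628j + 0.2735k
-0.2599 + 0.8021i - 0.4628j + 0.2735k


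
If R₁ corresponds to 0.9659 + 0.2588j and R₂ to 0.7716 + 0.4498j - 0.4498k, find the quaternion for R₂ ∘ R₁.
0.6289 + 0.1164i + 0.6342j - 0.4345k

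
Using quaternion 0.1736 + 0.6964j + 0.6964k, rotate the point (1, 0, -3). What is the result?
(-1.665, -2.668, -0.332)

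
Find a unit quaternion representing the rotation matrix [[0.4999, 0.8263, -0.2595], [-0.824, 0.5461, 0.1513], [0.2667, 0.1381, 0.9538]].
0.866 - 0.0038i - 0.1519j - 0.4764k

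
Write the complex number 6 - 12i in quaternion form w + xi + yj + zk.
6 - 12i + 0j + 0k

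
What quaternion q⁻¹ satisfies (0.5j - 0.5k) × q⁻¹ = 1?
-j + k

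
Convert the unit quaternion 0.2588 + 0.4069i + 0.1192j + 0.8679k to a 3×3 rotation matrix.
[[-0.5349, -0.3522, 0.768], [0.5462, -0.8376, -0.0037], [0.6446, 0.4175, 0.6404]]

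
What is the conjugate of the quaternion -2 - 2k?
-2 + 2k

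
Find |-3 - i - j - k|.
√12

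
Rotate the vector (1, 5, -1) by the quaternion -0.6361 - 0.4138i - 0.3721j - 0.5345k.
(-2.624, 1.547, 4.209)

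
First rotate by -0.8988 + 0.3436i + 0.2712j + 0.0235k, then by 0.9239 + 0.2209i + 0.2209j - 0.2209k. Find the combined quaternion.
-0.961 + 0.184i - 0.0291j + 0.2043k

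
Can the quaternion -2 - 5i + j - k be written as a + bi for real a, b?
No. The quaternion -2 - 5i + j - k has j-coefficient y = 1 and k-coefficient z = -1, not both zero, so it does not lie in the complex subalgebra spanned by 1 and i.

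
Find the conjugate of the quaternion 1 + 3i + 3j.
1 - 3i - 3j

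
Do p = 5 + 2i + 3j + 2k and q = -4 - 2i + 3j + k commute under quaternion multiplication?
No: pq = -27 - 21i - 3j + 9k ≠ -27 - 15i + 9j - 15k = qp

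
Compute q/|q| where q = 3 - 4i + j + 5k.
0.4201 - 0.5601i + 0.14j + 0.7001k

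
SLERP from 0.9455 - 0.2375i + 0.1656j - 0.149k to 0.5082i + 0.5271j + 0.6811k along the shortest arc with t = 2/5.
0.724 - 0.4604i - 0.1621j - 0.4874k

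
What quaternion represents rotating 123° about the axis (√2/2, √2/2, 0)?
0.4772 + 0.6214i + 0.6214j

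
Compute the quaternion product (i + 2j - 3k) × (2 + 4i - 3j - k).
-1 - 9i - 7j - 17k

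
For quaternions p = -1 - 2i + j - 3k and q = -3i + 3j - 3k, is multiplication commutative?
No: pq = -18 + 9i ≠ -18 - 3i - 6j + 6k = qp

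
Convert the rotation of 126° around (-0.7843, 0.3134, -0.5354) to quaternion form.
0.454 - 0.6988i + 0.2792j - 0.477k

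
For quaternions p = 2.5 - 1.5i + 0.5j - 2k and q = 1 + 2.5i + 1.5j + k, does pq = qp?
No: pq = 7.5 + 8.25i + 0.75j - 3k ≠ 7.5 + 1.25i + 7.75j + 4k = qp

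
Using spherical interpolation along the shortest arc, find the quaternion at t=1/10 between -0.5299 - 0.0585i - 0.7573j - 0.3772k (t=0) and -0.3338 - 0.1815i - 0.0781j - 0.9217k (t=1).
-0.5298 - 0.0753i - 0.7108j - 0.4565k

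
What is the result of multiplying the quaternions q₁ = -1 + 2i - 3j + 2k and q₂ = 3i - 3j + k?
-17 + 7j + 2k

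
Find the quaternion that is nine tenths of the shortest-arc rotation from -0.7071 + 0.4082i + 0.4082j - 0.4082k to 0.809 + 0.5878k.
-0.8128 + 0.0436i + 0.0436j - 0.5793k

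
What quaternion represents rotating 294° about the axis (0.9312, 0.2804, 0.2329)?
-0.8387 + 0.5072i + 0.1527j + 0.1268k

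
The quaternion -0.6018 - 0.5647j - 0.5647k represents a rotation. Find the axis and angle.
axis = (0, -√2/2, -√2/2), θ = 254°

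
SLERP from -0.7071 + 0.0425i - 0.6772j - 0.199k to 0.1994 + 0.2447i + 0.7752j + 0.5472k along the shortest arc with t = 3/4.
-0.3463 - 0.1789i - 0.7862j - 0.4795k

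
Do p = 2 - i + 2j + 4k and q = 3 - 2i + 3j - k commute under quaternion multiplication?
No: pq = 2 - 21i + 3j + 11k ≠ 2 + 7i + 21j + 9k = qp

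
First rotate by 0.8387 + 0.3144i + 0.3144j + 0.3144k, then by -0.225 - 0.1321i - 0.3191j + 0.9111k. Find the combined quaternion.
-0.3333 - 0.5683i - 0.0104j + 0.7522k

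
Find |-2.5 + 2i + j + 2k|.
3.905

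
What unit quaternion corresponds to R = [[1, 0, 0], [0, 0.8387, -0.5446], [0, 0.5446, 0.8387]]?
0.9588 + 0.284i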